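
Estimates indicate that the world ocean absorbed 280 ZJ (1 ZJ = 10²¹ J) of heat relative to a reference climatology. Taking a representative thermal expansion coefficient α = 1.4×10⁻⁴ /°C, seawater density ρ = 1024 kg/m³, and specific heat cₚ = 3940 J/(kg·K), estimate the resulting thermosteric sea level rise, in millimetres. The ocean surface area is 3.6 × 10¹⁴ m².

Per unit area: Q = 280×10²¹ / (3.6×10¹⁴) ≈ 7.778×10⁸ J/m²
Δh = αQ/(ρcₚ) = 1.4×10⁻⁴ × 7.778×10⁸ / (1024 × 3940) ≈ 0.02699 m

about 27 mm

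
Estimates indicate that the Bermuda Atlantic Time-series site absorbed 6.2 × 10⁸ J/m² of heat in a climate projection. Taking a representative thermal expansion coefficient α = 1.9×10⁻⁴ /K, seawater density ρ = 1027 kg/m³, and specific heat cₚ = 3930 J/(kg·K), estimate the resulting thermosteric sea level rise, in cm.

2.92 cm of thermosteric rise

Δh = αQ/(ρcₚ) = 1.9×10⁻⁴ × 6.2×10⁸ / (1027 × 3930) ≈ 0.029187 m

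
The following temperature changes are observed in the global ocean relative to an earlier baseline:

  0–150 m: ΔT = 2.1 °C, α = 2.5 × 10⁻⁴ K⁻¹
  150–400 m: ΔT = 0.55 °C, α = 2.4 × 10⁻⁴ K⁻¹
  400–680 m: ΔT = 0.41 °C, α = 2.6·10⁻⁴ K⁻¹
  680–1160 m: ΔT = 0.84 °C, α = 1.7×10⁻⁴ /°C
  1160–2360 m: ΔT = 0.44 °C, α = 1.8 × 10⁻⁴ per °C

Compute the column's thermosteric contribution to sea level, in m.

2.1 × 150 × 2.5×10⁻⁴ = 0.07875 m
2.4×10⁻⁴ × 0.55 × 250 = 0.03300 m
Layer 3: 2.6×10⁻⁴ × 280 × 0.41 = 0.029848 m
Layer 4: 480 × 1.7×10⁻⁴ × 0.84 = 0.068544 m
1160–2360 m: 1.8×10⁻⁴ × 0.44 × 1200 = 0.09504 m
Δh = 0.07875 + 0.03300 + 0.029848 + 0.068544 + 0.09504 = 0.305182 m ≈ 0.31 m

0.31 m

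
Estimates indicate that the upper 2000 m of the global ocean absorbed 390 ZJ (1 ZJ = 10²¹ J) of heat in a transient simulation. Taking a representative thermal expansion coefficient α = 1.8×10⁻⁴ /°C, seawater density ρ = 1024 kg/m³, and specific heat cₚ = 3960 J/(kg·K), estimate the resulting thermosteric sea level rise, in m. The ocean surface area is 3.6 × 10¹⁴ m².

Per unit area: Q = 390×10²¹ / (3.6×10¹⁴) ≈ 1.083×10⁹ J/m²
Δh = αQ/(ρcₚ) = 1.8×10⁻⁴ × 1.083×10⁹ / (1024 × 3960) ≈ 0.048074 m

Δh = 0.0481 m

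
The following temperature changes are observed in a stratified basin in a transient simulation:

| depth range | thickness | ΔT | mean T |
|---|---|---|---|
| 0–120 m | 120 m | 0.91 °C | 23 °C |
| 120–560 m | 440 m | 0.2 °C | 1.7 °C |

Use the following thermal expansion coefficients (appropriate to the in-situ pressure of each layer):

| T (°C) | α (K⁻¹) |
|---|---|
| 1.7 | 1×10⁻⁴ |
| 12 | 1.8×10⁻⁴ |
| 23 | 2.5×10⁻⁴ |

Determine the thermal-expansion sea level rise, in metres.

Layer 1 at 23 °C → α = 2.5×10⁻⁴ K⁻¹
Layer 2 at 1.7 °C → α = 1×10⁻⁴ K⁻¹
Layer 1: 2.5×10⁻⁴ × 0.91 × 120 = 0.02730 m
120–560 m: 440 × 0.2 × 1×10⁻⁴ = 0.00880 m
Δh = 0.02730 + 0.00880 = 0.03610 m

about 0.0361 m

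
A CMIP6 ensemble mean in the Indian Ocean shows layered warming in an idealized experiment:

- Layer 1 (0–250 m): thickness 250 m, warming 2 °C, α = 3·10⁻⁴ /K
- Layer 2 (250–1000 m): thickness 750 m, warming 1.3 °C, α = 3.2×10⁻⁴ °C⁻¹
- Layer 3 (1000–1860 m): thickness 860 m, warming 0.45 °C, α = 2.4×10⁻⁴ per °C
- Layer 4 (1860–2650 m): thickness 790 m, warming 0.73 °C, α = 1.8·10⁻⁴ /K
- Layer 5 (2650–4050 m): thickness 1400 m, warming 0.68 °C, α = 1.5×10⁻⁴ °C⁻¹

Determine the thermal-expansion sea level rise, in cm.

250 × 3×10⁻⁴ × 2 = 0.15000 m
Layer 2: 750 × 1.3 × 3.2×10⁻⁴ = 0.31200 m
1000–1860 m: 2.4×10⁻⁴ × 860 × 0.45 = 0.09288 m
Layer 4: 0.73 × 790 × 1.8×10⁻⁴ = 0.103806 m
Layer 5: 1400 × 1.5×10⁻⁴ × 0.68 = 0.14280 m
Δh = 0.15000 + 0.31200 + 0.09288 + 0.103806 + 0.14280 = 0.801486 m

Δh = 80 cm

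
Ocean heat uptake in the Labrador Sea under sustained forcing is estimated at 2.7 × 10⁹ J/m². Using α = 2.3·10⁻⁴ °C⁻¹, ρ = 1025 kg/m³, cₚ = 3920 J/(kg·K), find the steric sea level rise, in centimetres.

15 cm

Δh = αQ/(ρcₚ) = 2.3×10⁻⁴ × 2.7×10⁹ / (1025 × 3920) ≈ 0.15455 m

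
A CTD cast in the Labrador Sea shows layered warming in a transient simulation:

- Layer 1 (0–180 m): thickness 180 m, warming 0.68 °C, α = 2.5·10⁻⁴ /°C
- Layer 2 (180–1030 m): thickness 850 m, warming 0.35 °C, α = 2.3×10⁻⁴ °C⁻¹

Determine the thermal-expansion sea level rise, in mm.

Layer 1: 2.5×10⁻⁴ × 180 × 0.68 = 0.03060 m
Layer 2: 850 × 0.35 × 2.3×10⁻⁴ = 0.068425 m
Δh = 0.03060 + 0.068425 = 0.099025 m

99.0 mm of thermosteric rise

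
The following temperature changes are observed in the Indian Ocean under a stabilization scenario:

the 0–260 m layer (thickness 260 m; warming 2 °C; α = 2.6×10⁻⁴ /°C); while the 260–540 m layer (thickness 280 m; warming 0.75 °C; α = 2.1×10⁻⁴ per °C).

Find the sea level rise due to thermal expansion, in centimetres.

Layer 1: 2 × 260 × 2.6×10⁻⁴ = 0.13520 m
280 × 0.75 × 2.1×10⁻⁴ = 0.04410 m
Δh = 0.13520 + 0.04410 = 0.17930 m ≈ 18 cm

18 cm of thermosteric rise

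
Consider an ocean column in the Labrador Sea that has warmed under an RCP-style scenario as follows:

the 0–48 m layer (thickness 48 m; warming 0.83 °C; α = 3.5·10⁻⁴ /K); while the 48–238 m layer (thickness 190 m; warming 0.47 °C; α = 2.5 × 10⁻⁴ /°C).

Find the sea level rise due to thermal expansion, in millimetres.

about 36.3 mm

0–48 m: 48 × 0.83 × 3.5×10⁻⁴ = 0.013944 m
48–238 m: 190 × 2.5×10⁻⁴ × 0.47 = 0.022325 m
Δh = 0.013944 + 0.022325 = 0.036269 m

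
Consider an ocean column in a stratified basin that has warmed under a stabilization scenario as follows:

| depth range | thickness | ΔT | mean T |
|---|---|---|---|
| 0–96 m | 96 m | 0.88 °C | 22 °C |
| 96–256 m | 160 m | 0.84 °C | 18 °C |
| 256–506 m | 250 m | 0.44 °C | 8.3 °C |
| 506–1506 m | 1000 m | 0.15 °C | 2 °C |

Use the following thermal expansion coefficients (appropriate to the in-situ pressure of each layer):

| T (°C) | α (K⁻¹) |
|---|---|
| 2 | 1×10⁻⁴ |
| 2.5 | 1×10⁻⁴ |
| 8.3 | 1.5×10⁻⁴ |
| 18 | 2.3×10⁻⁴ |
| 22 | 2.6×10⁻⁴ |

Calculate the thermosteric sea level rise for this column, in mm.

Δh = 84.4 mm

Layer 1 at 22 °C → α = 2.6×10⁻⁴ K⁻¹
Layer 2 at 18 °C → α = 2.3×10⁻⁴ K⁻¹
Layer 3 at 8.3 °C → α = 1.5×10⁻⁴ K⁻¹
Layer 4 at 2 °C → α = 1×10⁻⁴ K⁻¹
Layer 1: 2.6×10⁻⁴ × 0.88 × 96 = 0.0219648 m
2.3×10⁻⁴ × 160 × 0.84 = 0.030912 m
256–506 m: 1.5×10⁻⁴ × 250 × 0.44 = 0.01650 m
506–1506 m: 1×10⁻⁴ × 0.15 × 1000 = 0.01500 m
Δh = 0.0219648 + 0.030912 + 0.01650 + 0.01500 = 0.0843768 m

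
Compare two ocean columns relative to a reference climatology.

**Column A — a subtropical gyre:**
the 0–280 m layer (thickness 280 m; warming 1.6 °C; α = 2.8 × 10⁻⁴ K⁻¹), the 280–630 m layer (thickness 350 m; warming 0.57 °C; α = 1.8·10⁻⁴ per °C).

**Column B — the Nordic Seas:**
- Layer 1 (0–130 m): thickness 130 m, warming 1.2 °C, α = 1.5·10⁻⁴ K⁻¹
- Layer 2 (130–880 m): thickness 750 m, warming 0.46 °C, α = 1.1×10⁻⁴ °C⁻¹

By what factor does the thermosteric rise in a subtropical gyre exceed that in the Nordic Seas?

≈ 2.63×

A 280 × 1.6 × 2.8×10⁻⁴ = 0.12544 m
A Layer 2: 0.57 × 350 × 1.8×10⁻⁴ = 0.03591 m
A total: 0.16135 m
B Layer 1: 1.5×10⁻⁴ × 1.2 × 130 = 0.02340 m
B 750 × 0.46 × 1.1×10⁻⁴ = 0.03795 m
B total: 0.06135 m
Ratio: 0.16135 / 0.06135 ≈ 2.630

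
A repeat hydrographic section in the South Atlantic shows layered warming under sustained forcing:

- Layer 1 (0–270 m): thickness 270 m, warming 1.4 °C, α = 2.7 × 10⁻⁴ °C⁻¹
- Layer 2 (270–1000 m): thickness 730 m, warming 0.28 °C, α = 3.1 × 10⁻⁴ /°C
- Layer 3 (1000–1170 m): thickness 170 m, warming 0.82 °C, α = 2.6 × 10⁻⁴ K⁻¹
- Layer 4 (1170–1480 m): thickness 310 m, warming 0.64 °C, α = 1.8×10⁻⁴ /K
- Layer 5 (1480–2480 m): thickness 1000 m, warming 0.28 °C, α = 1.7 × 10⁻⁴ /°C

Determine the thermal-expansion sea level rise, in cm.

1.4 × 270 × 2.7×10⁻⁴ = 0.10206 m
Layer 2: 730 × 3.1×10⁻⁴ × 0.28 = 0.063364 m
1000–1170 m: 170 × 0.82 × 2.6×10⁻⁴ = 0.036244 m
1170–1480 m: 310 × 1.8×10⁻⁴ × 0.64 = 0.035712 m
Layer 5: 1000 × 1.7×10⁻⁴ × 0.28 = 0.04760 m
Δh = 0.10206 + 0.063364 + 0.036244 + 0.035712 + 0.04760 = 0.28498 m

Δh ≈ 28.5 cm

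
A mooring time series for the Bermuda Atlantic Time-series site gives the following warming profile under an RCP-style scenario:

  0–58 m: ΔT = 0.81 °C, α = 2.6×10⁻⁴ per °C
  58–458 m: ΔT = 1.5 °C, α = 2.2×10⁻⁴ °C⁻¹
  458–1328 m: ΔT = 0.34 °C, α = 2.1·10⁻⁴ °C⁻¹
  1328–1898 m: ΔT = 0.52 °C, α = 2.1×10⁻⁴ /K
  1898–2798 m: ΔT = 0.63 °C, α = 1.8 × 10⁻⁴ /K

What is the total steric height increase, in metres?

Layer 1: 0.81 × 58 × 2.6×10⁻⁴ = 0.0122148 m
Layer 2: 400 × 2.2×10⁻⁴ × 1.5 = 0.13200 m
458–1328 m: 2.1×10⁻⁴ × 0.34 × 870 = 0.062118 m
1328–1898 m: 570 × 2.1×10⁻⁴ × 0.52 = 0.062244 m
1898–2798 m: 1.8×10⁻⁴ × 0.63 × 900 = 0.10206 m
Δh = 0.0122148 + 0.13200 + 0.062118 + 0.062244 + 0.10206 = 0.3706368 m

Δh = 0.371 m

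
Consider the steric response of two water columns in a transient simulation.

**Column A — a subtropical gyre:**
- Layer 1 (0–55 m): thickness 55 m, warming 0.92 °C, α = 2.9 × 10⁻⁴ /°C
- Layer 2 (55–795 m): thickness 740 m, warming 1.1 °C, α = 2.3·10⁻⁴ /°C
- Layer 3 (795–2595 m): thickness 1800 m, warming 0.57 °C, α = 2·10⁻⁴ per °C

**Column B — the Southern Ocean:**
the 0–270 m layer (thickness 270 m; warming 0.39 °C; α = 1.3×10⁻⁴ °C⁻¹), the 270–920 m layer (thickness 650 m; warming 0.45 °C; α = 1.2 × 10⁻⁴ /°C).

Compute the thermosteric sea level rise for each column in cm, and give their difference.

A 0–55 m: 2.9×10⁻⁴ × 0.92 × 55 = 0.014674 m
A 55–795 m: 2.3×10⁻⁴ × 740 × 1.1 = 0.18722 m
A Layer 3: 0.57 × 2×10⁻⁴ × 1800 = 0.20520 m
A total: 0.407094 m
B Layer 1: 0.39 × 270 × 1.3×10⁻⁴ = 0.013689 m
B Layer 2: 650 × 0.45 × 1.2×10⁻⁴ = 0.03510 m
B total: 0.048789 m
Difference: 0.407094 − 0.048789 = 0.358305 m

Δh_A ≈ 41 cm, Δh_B ≈ 4.9 cm; difference ≈ 36 cm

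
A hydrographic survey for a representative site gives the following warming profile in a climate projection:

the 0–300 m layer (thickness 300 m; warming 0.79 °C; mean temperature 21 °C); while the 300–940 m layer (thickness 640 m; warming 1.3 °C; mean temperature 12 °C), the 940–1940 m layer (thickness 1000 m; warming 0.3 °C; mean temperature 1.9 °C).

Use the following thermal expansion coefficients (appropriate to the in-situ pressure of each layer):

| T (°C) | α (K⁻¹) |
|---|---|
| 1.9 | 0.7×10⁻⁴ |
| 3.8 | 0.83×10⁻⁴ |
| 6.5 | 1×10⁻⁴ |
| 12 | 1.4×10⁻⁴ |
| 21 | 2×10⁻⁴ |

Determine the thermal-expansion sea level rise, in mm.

Δh = 180 mm

Layer 1 at 21 °C → α = 2×10⁻⁴ K⁻¹
Layer 2 at 12 °C → α = 1.4×10⁻⁴ K⁻¹
Layer 3 at 1.9 °C → α = 0.7×10⁻⁴ K⁻¹
Layer 1: 2×10⁻⁴ × 0.79 × 300 = 0.04740 m
1.4×10⁻⁴ × 1.3 × 640 = 0.11648 m
0.7×10⁻⁴ × 0.3 × 1000 = 0.02100 m
Δh = 0.04740 + 0.11648 + 0.02100 = 0.18488 m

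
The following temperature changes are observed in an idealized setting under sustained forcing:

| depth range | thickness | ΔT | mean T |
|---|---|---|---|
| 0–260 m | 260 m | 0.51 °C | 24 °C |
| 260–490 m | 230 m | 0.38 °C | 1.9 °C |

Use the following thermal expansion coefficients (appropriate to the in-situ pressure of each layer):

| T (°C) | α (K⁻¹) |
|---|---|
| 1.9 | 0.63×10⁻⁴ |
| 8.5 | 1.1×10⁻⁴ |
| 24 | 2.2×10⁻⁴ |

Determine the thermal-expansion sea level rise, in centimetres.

Layer 1 at 24 °C → α = 2.2×10⁻⁴ K⁻¹
Layer 2 at 1.9 °C → α = 0.63×10⁻⁴ K⁻¹
Layer 1: 260 × 0.51 × 2.2×10⁻⁴ = 0.029172 m
230 × 0.38 × 0.63×10⁻⁴ = 0.0055062 m
Δh = 0.029172 + 0.0055062 = 0.0346782 m

Δh = 3.47 cm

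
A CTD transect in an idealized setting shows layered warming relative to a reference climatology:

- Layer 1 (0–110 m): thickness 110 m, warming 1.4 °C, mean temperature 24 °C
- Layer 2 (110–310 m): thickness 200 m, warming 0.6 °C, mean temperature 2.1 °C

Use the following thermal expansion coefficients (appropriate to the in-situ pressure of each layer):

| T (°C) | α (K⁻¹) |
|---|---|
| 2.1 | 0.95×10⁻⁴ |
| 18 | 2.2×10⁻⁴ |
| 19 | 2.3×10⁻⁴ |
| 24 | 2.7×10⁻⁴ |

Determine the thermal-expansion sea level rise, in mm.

53 mm of thermosteric rise

Layer 1 at 24 °C → α = 2.7×10⁻⁴ K⁻¹
Layer 2 at 2.1 °C → α = 0.95×10⁻⁴ K⁻¹
0–110 m: 2.7×10⁻⁴ × 1.4 × 110 = 0.04158 m
0.95×10⁻⁴ × 200 × 0.6 = 0.01140 m
Δh = 0.04158 + 0.01140 = 0.05298 m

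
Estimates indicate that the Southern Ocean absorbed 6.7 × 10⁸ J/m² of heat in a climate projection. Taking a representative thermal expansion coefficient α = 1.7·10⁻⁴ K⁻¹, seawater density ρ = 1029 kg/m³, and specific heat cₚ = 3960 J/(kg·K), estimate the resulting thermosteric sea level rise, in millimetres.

Δh = αQ/(ρcₚ) = 1.7×10⁻⁴ × 6.7×10⁸ / (1029 × 3960) ≈ 0.027952 m

28.0 mm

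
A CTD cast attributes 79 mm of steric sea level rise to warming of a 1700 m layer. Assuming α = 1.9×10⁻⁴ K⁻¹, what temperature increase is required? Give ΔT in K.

ΔT = Δh/(αH) = 0.079 / (1.9×10⁻⁴ × 1700) ≈ 0.2446 K

ΔT ≈ 0.245 K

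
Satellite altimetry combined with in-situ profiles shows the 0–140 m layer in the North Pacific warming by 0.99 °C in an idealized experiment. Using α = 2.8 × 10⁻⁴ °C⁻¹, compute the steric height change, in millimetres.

about 39 mm

Δh = αΔT·H = 2.8×10⁻⁴ × 0.99 × 140 = 0.038808 m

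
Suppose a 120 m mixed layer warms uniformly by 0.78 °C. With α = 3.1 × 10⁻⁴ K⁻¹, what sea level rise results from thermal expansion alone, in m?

0.029 m of thermosteric rise

Δh = αΔT·H = 3.1×10⁻⁴ × 0.78 × 120 = 0.029016 m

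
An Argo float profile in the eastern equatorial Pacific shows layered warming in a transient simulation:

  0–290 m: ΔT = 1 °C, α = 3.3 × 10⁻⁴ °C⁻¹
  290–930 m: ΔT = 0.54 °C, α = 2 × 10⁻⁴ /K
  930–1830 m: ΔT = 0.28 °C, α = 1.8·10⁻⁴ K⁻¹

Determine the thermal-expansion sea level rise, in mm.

290 × 1 × 3.3×10⁻⁴ = 0.09570 m
290–930 m: 640 × 2×10⁻⁴ × 0.54 = 0.06912 m
Layer 3: 900 × 0.28 × 1.8×10⁻⁴ = 0.04536 m
Δh = 0.09570 + 0.06912 + 0.04536 = 0.21018 m ≈ 210 mm

Δh ≈ 210 mm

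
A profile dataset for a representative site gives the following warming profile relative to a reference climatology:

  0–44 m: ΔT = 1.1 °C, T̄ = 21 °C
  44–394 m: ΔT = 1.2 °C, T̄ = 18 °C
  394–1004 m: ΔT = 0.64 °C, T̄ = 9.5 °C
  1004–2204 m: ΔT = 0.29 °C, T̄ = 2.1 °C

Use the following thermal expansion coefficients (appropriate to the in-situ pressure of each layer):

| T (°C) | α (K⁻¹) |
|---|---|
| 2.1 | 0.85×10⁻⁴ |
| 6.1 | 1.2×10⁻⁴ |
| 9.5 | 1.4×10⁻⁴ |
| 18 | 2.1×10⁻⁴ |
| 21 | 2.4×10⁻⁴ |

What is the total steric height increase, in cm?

Δh ≈ 18.4 cm

Layer 1 at 21 °C → α = 2.4×10⁻⁴ K⁻¹
Layer 2 at 18 °C → α = 2.1×10⁻⁴ K⁻¹
Layer 3 at 9.5 °C → α = 1.4×10⁻⁴ K⁻¹
Layer 4 at 2.1 °C → α = 0.85×10⁻⁴ K⁻¹
44 × 1.1 × 2.4×10⁻⁴ = 0.011616 m
44–394 m: 2.1×10⁻⁴ × 350 × 1.2 = 0.08820 m
Layer 3: 1.4×10⁻⁴ × 610 × 0.64 = 0.054656 m
1004–2204 m: 1200 × 0.85×10⁻⁴ × 0.29 = 0.02958 m
Δh = 0.011616 + 0.08820 + 0.054656 + 0.02958 = 0.184052 m ≈ 18.4 cm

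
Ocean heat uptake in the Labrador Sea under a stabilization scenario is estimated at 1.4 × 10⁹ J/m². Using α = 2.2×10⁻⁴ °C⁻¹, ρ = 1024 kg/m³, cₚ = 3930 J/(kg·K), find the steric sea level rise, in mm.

Δh = αQ/(ρcₚ) = 2.2×10⁻⁴ × 1.4×10⁹ / (1024 × 3930) ≈ 0.076535 m

about 76.5 mm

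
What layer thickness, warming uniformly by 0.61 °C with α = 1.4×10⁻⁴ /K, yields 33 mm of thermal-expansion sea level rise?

about 386 m

H = Δh/(αΔT) = 0.033 / (1.4×10⁻⁴ × 0.61) ≈ 386.4 m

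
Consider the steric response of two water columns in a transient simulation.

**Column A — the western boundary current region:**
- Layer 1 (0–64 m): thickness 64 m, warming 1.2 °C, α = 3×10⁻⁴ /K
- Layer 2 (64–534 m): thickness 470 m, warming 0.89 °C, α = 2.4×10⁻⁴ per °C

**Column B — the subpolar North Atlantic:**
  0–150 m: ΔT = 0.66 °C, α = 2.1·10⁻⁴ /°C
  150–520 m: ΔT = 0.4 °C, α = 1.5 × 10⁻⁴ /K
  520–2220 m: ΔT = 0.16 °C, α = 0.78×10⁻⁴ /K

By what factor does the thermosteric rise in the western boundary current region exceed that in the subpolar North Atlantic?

≈ 1.9×

A 0–64 m: 1.2 × 64 × 3×10⁻⁴ = 0.02304 m
A 2.4×10⁻⁴ × 470 × 0.89 = 0.100392 m
A total: 0.123432 m
B Layer 1: 150 × 2.1×10⁻⁴ × 0.66 = 0.02079 m
B Layer 2: 370 × 1.5×10⁻⁴ × 0.4 = 0.02220 m
B 520–2220 m: 1700 × 0.78×10⁻⁴ × 0.16 = 0.021216 m
B total: 0.064206 m
Ratio: 0.123432 / 0.064206 ≈ 1.922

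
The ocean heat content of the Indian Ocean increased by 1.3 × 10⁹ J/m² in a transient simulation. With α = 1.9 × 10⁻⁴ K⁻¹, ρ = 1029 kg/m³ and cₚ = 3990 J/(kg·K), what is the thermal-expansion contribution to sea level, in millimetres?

Δh ≈ 60.2 mm

Δh = αQ/(ρcₚ) = 1.9×10⁻⁴ × 1.3×10⁹ / (1029 × 3990) ≈ 0.06016 m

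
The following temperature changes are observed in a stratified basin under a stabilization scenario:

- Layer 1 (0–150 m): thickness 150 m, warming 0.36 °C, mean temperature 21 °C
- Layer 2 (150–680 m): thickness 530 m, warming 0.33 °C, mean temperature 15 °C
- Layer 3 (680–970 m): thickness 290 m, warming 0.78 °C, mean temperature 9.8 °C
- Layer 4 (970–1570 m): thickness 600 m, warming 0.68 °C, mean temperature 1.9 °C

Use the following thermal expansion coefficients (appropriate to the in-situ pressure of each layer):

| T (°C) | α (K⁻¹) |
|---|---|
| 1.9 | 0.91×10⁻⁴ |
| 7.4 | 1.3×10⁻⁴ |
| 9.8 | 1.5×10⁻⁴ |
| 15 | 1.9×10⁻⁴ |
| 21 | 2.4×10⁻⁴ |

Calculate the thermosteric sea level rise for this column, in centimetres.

Layer 1 at 21 °C → α = 2.4×10⁻⁴ K⁻¹
Layer 2 at 15 °C → α = 1.9×10⁻⁴ K⁻¹
Layer 3 at 9.8 °C → α = 1.5×10⁻⁴ K⁻¹
Layer 4 at 1.9 °C → α = 0.91×10⁻⁴ K⁻¹
0–150 m: 2.4×10⁻⁴ × 0.36 × 150 = 0.01296 m
Layer 2: 0.33 × 530 × 1.9×10⁻⁴ = 0.033231 m
680–970 m: 0.78 × 290 × 1.5×10⁻⁴ = 0.03393 m
Layer 4: 600 × 0.91×10⁻⁴ × 0.68 = 0.037128 m
Δh = 0.01296 + 0.033231 + 0.03393 + 0.037128 = 0.117249 m ≈ 12 cm

12 cm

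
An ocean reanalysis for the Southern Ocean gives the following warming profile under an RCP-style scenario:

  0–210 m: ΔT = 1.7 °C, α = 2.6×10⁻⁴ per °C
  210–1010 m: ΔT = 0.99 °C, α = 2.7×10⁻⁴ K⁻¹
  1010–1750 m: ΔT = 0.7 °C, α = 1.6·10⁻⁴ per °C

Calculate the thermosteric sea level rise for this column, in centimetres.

0–210 m: 2.6×10⁻⁴ × 1.7 × 210 = 0.09282 m
210–1010 m: 0.99 × 800 × 2.7×10⁻⁴ = 0.21384 m
Layer 3: 0.7 × 1.6×10⁻⁴ × 740 = 0.08288 m
Δh = 0.09282 + 0.21384 + 0.08288 = 0.38954 m

39.0 cm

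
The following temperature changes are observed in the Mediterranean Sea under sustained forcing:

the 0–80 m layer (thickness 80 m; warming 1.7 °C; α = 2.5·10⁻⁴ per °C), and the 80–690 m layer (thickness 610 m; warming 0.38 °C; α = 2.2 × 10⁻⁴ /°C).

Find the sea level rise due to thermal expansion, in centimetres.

8.50 cm of thermosteric rise

80 × 1.7 × 2.5×10⁻⁴ = 0.03400 m
Layer 2: 0.38 × 2.2×10⁻⁴ × 610 = 0.050996 m
Δh = 0.03400 + 0.050996 = 0.084996 m ≈ 8.50 cm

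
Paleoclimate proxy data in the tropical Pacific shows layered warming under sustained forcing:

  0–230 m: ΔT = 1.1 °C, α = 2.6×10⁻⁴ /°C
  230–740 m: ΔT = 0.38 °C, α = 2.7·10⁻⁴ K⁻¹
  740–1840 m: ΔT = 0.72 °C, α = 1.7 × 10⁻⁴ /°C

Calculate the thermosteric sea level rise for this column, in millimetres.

Layer 1: 1.1 × 230 × 2.6×10⁻⁴ = 0.06578 m
2.7×10⁻⁴ × 0.38 × 510 = 0.052326 m
740–1840 m: 1.7×10⁻⁴ × 0.72 × 1100 = 0.13464 m
Δh = 0.06578 + 0.052326 + 0.13464 = 0.252746 m ≈ 253 mm

Δh = 253 mm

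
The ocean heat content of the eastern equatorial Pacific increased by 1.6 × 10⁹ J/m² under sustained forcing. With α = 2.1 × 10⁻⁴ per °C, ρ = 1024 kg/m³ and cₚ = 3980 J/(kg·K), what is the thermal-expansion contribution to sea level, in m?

0.082 m

Δh = αQ/(ρcₚ) = 2.1×10⁻⁴ × 1.6×10⁹ / (1024 × 3980) ≈ 0.082443 m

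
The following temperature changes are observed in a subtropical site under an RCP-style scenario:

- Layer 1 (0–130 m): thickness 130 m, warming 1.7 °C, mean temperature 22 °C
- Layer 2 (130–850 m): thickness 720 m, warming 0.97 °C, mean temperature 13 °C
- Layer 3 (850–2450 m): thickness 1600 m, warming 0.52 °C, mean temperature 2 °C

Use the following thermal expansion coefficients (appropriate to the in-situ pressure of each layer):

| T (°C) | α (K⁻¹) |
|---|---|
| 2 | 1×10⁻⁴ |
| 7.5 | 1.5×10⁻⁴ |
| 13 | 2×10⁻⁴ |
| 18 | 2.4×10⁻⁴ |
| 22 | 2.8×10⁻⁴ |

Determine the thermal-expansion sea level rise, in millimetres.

Layer 1 at 22 °C → α = 2.8×10⁻⁴ K⁻¹
Layer 2 at 13 °C → α = 2×10⁻⁴ K⁻¹
Layer 3 at 2 °C → α = 1×10⁻⁴ K⁻¹
Layer 1: 1.7 × 2.8×10⁻⁴ × 130 = 0.06188 m
Layer 2: 0.97 × 2×10⁻⁴ × 720 = 0.13968 m
1×10⁻⁴ × 1600 × 0.52 = 0.08320 m
Δh = 0.06188 + 0.13968 + 0.08320 = 0.28476 m

Δh = 285 mm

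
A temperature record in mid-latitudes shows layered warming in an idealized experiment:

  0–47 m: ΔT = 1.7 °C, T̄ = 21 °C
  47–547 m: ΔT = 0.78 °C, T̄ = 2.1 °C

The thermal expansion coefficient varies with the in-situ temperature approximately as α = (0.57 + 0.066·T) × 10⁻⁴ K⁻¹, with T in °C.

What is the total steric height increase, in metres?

Δh ≈ 0.0433 m

Layer 1: α = (0.57 + 0.066×21)×10⁻⁴ = 1.956×10⁻⁴ K⁻¹
Layer 2: α = (0.57 + 0.066×2.1)×10⁻⁴ = 0.7086×10⁻⁴ K⁻¹
1.956×10⁻⁴ × 1.7 × 47 = 0.01562844 m
500 × 0.7086×10⁻⁴ × 0.78 = 0.0276354 m
Δh = 0.01562844 + 0.0276354 = 0.04326384 m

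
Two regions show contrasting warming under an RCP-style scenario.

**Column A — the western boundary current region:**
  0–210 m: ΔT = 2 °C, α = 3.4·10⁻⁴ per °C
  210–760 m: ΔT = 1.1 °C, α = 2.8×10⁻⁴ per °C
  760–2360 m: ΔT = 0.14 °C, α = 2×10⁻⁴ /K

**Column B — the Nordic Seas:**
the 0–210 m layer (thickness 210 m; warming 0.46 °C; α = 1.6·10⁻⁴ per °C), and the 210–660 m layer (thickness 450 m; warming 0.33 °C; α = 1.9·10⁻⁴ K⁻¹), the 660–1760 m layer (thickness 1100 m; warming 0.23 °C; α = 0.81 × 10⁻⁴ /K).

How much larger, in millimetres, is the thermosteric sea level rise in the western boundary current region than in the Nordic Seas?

A 0–210 m: 210 × 3.4×10⁻⁴ × 2 = 0.14280 m
A 210–760 m: 1.1 × 550 × 2.8×10⁻⁴ = 0.16940 m
A 1600 × 2×10⁻⁴ × 0.14 = 0.04480 m
A total: 0.35700 m
B Layer 1: 1.6×10⁻⁴ × 210 × 0.46 = 0.015456 m
B 1.9×10⁻⁴ × 0.33 × 450 = 0.028215 m
B Layer 3: 1100 × 0.23 × 0.81×10⁻⁴ = 0.020493 m
B total: 0.064164 m
Difference: 0.35700 − 0.064164 = 0.292836 m

290 mm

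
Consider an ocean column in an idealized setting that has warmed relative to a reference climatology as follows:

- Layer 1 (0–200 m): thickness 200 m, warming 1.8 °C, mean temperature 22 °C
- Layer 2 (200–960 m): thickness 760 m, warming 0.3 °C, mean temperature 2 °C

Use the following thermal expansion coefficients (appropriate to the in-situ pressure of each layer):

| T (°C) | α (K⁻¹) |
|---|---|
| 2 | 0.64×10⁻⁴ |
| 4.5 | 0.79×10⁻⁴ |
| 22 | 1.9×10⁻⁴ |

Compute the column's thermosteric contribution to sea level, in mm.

Δh = 83.0 mm

Layer 1 at 22 °C → α = 1.9×10⁻⁴ K⁻¹
Layer 2 at 2 °C → α = 0.64×10⁻⁴ K⁻¹
0–200 m: 1.9×10⁻⁴ × 1.8 × 200 = 0.06840 m
Layer 2: 0.3 × 760 × 0.64×10⁻⁴ = 0.014592 m
Δh = 0.06840 + 0.014592 = 0.082992 m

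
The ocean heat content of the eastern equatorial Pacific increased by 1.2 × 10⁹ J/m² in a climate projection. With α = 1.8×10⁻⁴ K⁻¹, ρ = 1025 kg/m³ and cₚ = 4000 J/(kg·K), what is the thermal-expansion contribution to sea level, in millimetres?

Δh = αQ/(ρcₚ) = 1.8×10⁻⁴ × 1.2×10⁹ / (1025 × 4000) ≈ 0.052683 m

52.7 mm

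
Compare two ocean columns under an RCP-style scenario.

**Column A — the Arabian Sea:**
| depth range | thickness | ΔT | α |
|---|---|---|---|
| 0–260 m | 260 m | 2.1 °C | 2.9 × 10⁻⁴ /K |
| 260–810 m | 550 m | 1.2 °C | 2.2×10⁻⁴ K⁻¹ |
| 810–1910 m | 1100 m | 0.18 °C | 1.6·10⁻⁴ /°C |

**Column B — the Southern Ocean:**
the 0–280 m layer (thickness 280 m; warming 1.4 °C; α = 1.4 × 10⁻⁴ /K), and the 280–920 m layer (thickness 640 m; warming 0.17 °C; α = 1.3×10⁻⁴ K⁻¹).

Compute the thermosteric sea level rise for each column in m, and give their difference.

A: 0.34 m; B: 0.069 m; difference 0.27 m

A 0–260 m: 260 × 2.1 × 2.9×10⁻⁴ = 0.15834 m
A 260–810 m: 550 × 1.2 × 2.2×10⁻⁴ = 0.14520 m
A 810–1910 m: 1100 × 0.18 × 1.6×10⁻⁴ = 0.03168 m
A total: 0.33522 m
B 1.4×10⁻⁴ × 280 × 1.4 = 0.05488 m
B 1.3×10⁻⁴ × 0.17 × 640 = 0.014144 m
B total: 0.069024 m
Difference: 0.33522 − 0.069024 = 0.266196 m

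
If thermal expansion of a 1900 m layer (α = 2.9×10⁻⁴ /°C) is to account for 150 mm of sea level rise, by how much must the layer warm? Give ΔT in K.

ΔT = Δh/(αH) = 0.15 / (2.9×10⁻⁴ × 1900) ≈ 0.2722 K

ΔT ≈ 0.27 K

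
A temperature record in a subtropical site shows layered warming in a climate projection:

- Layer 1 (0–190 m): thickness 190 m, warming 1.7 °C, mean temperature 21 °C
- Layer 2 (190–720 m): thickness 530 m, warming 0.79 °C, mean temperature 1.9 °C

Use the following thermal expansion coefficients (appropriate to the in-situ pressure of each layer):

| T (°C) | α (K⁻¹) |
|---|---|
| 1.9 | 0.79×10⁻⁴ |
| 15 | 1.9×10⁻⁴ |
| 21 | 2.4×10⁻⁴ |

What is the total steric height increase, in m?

Layer 1 at 21 °C → α = 2.4×10⁻⁴ K⁻¹
Layer 2 at 1.9 °C → α = 0.79×10⁻⁴ K⁻¹
Layer 1: 2.4×10⁻⁴ × 190 × 1.7 = 0.07752 m
190–720 m: 530 × 0.79 × 0.79×10⁻⁴ = 0.0330773 m
Δh = 0.07752 + 0.0330773 = 0.1105973 m

Δh = 0.111 m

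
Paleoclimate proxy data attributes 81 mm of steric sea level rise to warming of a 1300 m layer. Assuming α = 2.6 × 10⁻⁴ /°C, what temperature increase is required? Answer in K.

about 0.240 K

ΔT = Δh/(αH) = 0.081 / (2.6×10⁻⁴ × 1300) ≈ 0.2396 K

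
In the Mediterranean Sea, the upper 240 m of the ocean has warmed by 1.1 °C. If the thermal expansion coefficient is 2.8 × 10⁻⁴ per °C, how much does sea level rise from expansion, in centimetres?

about 7.39 cm

Δh = αΔT·H = 2.8×10⁻⁴ × 1.1 × 240 = 0.07392 m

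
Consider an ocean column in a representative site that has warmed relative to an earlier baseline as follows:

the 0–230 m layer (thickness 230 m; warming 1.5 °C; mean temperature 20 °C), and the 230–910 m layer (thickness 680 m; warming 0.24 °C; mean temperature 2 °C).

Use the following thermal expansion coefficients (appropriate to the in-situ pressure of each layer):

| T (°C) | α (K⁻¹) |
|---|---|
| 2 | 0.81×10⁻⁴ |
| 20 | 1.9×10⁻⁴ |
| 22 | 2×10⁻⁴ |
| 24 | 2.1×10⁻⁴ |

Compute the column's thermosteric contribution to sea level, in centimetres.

Layer 1 at 20 °C → α = 1.9×10⁻⁴ K⁻¹
Layer 2 at 2 °C → α = 0.81×10⁻⁴ K⁻¹
230 × 1.9×10⁻⁴ × 1.5 = 0.06555 m
680 × 0.81×10⁻⁴ × 0.24 = 0.0132192 m
Δh = 0.06555 + 0.0132192 = 0.0787692 m ≈ 7.88 cm

about 7.88 cm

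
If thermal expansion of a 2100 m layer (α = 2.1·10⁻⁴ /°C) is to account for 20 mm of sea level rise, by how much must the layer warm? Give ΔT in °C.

ΔT ≈ 0.045 °C

ΔT = Δh/(αH) = 0.02 / (2.1×10⁻⁴ × 2100) ≈ 0.04535 °C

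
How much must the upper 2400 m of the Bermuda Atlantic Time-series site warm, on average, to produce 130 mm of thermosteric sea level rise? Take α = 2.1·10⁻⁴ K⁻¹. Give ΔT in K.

ΔT ≈ 0.258 K

ΔT = Δh/(αH) = 0.13 / (2.1×10⁻⁴ × 2400) ≈ 0.2579 K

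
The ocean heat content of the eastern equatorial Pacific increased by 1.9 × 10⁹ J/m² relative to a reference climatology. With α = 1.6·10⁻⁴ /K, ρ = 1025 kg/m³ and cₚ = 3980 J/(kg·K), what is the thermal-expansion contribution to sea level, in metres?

about 0.0745 m

Δh = αQ/(ρcₚ) = 1.6×10⁻⁴ × 1.9×10⁹ / (1025 × 3980) ≈ 0.074519 m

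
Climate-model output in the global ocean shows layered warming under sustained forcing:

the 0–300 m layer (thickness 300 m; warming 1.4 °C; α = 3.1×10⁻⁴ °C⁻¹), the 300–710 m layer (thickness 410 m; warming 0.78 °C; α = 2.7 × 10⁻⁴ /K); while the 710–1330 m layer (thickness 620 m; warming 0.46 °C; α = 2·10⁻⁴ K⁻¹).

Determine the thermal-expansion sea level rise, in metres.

Layer 1: 3.1×10⁻⁴ × 300 × 1.4 = 0.13020 m
300–710 m: 410 × 0.78 × 2.7×10⁻⁴ = 0.086346 m
710–1330 m: 0.46 × 2×10⁻⁴ × 620 = 0.05704 m
Δh = 0.13020 + 0.086346 + 0.05704 = 0.273586 m ≈ 0.27 m

about 0.27 m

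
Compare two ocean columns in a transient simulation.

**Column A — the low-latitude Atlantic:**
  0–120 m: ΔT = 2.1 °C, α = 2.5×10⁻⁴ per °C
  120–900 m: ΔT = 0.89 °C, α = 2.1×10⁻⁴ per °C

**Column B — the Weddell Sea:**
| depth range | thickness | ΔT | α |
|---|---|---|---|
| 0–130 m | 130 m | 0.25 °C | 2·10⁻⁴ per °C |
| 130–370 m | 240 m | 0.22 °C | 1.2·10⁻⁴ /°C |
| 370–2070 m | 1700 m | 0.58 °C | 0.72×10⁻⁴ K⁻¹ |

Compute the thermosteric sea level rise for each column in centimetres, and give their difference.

Δh_A ≈ 21 cm, Δh_B ≈ 8.4 cm; difference ≈ 12 cm

A 0–120 m: 2.5×10⁻⁴ × 2.1 × 120 = 0.06300 m
A Layer 2: 2.1×10⁻⁴ × 0.89 × 780 = 0.145782 m
A total: 0.208782 m
B 0.25 × 2×10⁻⁴ × 130 = 0.00650 m
B 130–370 m: 240 × 1.2×10⁻⁴ × 0.22 = 0.006336 m
B 0.58 × 1700 × 0.72×10⁻⁴ = 0.070992 m
B total: 0.083828 m
Difference: 0.208782 − 0.083828 = 0.124954 m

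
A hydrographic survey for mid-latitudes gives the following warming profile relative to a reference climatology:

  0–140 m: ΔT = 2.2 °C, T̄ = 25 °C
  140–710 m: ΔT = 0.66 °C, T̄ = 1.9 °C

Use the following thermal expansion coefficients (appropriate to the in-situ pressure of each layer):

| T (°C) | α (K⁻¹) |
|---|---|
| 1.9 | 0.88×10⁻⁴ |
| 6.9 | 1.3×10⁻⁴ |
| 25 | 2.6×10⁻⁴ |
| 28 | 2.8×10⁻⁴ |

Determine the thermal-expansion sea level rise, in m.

0.113 m of thermosteric rise

Layer 1 at 25 °C → α = 2.6×10⁻⁴ K⁻¹
Layer 2 at 1.9 °C → α = 0.88×10⁻⁴ K⁻¹
Layer 1: 140 × 2.2 × 2.6×10⁻⁴ = 0.08008 m
Layer 2: 0.66 × 570 × 0.88×10⁻⁴ = 0.0331056 m
Δh = 0.08008 + 0.0331056 = 0.1131856 m ≈ 0.113 m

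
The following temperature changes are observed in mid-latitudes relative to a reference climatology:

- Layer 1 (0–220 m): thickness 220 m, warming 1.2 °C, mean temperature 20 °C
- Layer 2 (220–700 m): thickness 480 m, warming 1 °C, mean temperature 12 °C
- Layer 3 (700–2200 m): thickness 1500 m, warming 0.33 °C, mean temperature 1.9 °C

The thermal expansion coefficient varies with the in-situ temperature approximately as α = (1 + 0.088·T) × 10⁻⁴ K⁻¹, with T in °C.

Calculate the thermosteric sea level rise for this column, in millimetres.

about 230 mm

Layer 1: α = (1 + 0.088×20)×10⁻⁴ = 2.76×10⁻⁴ K⁻¹
Layer 2: α = (1 + 0.088×12)×10⁻⁴ = 2.056×10⁻⁴ K⁻¹
Layer 3: α = (1 + 0.088×1.9)×10⁻⁴ = 1.1672×10⁻⁴ K⁻¹
Layer 1: 2.76×10⁻⁴ × 220 × 1.2 = 0.072864 m
220–700 m: 480 × 1 × 2.056×10⁻⁴ = 0.098688 m
700–2200 m: 0.33 × 1.1672×10⁻⁴ × 1500 = 0.0577764 m
Δh = 0.072864 + 0.098688 + 0.0577764 = 0.2293284 m ≈ 230 mm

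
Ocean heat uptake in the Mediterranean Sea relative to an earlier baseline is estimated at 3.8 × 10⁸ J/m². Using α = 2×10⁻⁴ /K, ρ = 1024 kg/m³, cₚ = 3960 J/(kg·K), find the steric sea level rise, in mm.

Δh = αQ/(ρcₚ) = 2×10⁻⁴ × 3.8×10⁸ / (1024 × 3960) ≈ 0.018742 m

18.7 mm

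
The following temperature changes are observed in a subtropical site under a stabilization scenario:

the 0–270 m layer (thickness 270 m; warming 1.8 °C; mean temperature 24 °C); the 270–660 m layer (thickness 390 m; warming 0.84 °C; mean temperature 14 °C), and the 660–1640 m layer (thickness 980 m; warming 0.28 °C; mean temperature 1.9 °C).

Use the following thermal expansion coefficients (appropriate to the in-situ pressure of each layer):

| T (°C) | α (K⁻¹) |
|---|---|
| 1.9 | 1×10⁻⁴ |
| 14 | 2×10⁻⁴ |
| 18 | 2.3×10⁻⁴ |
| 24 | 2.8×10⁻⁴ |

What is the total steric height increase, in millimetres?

Layer 1 at 24 °C → α = 2.8×10⁻⁴ K⁻¹
Layer 2 at 14 °C → α = 2×10⁻⁴ K⁻¹
Layer 3 at 1.9 °C → α = 1×10⁻⁴ K⁻¹
1.8 × 2.8×10⁻⁴ × 270 = 0.13608 m
Layer 2: 0.84 × 2×10⁻⁴ × 390 = 0.06552 m
0.28 × 1×10⁻⁴ × 980 = 0.02744 m
Δh = 0.13608 + 0.06552 + 0.02744 = 0.22904 m ≈ 230 mm

230 mm of thermosteric rise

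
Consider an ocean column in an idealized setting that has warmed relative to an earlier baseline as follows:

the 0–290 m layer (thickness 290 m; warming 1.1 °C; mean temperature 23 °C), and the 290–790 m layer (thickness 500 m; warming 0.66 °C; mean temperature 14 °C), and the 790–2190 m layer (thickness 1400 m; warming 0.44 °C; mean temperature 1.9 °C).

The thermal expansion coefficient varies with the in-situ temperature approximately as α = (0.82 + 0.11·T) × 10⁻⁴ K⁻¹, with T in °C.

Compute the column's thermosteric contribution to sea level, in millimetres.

Layer 1: α = (0.82 + 0.11×23)×10⁻⁴ = 3.35×10⁻⁴ K⁻¹
Layer 2: α = (0.82 + 0.11×14)×10⁻⁴ = 2.36×10⁻⁴ K⁻¹
Layer 3: α = (0.82 + 0.11×1.9)×10⁻⁴ = 1.029×10⁻⁴ K⁻¹
Layer 1: 3.35×10⁻⁴ × 290 × 1.1 = 0.106865 m
Layer 2: 2.36×10⁻⁴ × 500 × 0.66 = 0.07788 m
790–2190 m: 1400 × 1.029×10⁻⁴ × 0.44 = 0.0633864 m
Δh = 0.106865 + 0.07788 + 0.0633864 = 0.2481314 m ≈ 248 mm

about 248 mm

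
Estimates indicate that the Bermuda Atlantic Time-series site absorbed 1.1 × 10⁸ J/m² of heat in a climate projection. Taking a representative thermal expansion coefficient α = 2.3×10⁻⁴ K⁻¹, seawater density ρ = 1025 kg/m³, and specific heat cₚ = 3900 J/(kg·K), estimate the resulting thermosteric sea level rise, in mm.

Δh = αQ/(ρcₚ) = 2.3×10⁻⁴ × 1.1×10⁸ / (1025 × 3900) ≈ 0.006329 m

6.3 mm of thermosteric rise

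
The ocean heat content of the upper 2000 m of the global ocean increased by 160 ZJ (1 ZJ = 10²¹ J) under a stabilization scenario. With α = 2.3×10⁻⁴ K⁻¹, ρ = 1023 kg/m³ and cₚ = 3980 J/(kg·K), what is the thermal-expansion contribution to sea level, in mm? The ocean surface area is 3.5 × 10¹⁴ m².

Per unit area: Q = 160×10²¹ / (3.5×10¹⁴) ≈ 4.571×10⁸ J/m²
Δh = αQ/(ρcₚ) = 2.3×10⁻⁴ × 4.571×10⁸ / (1023 × 3980) ≈ 0.025821 m

26 mm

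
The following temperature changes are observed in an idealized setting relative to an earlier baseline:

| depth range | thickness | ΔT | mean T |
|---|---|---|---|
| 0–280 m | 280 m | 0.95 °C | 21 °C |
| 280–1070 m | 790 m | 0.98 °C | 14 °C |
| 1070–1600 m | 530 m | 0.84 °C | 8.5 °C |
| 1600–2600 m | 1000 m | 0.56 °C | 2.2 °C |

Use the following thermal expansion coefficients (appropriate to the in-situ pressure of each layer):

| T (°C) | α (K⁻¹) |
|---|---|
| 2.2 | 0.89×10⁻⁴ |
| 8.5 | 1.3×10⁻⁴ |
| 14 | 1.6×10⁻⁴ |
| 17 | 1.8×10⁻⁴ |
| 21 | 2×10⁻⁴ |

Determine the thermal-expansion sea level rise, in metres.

Layer 1 at 21 °C → α = 2×10⁻⁴ K⁻¹
Layer 2 at 14 °C → α = 1.6×10⁻⁴ K⁻¹
Layer 3 at 8.5 °C → α = 1.3×10⁻⁴ K⁻¹
Layer 4 at 2.2 °C → α = 0.89×10⁻⁴ K⁻¹
Layer 1: 2×10⁻⁴ × 280 × 0.95 = 0.05320 m
Layer 2: 0.98 × 790 × 1.6×10⁻⁴ = 0.123872 m
530 × 1.3×10⁻⁴ × 0.84 = 0.057876 m
0.56 × 0.89×10⁻⁴ × 1000 = 0.04984 m
Δh = 0.05320 + 0.123872 + 0.057876 + 0.04984 = 0.284788 m

Δh ≈ 0.285 m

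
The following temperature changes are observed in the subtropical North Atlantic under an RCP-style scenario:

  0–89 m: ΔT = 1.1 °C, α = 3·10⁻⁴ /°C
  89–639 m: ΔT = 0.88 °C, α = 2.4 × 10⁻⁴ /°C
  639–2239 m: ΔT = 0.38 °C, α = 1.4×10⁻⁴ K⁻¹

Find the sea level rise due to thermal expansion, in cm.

0–89 m: 1.1 × 89 × 3×10⁻⁴ = 0.02937 m
Layer 2: 0.88 × 550 × 2.4×10⁻⁴ = 0.11616 m
639–2239 m: 0.38 × 1.4×10⁻⁴ × 1600 = 0.08512 m
Δh = 0.02937 + 0.11616 + 0.08512 = 0.23065 m

23.1 cm of thermosteric rise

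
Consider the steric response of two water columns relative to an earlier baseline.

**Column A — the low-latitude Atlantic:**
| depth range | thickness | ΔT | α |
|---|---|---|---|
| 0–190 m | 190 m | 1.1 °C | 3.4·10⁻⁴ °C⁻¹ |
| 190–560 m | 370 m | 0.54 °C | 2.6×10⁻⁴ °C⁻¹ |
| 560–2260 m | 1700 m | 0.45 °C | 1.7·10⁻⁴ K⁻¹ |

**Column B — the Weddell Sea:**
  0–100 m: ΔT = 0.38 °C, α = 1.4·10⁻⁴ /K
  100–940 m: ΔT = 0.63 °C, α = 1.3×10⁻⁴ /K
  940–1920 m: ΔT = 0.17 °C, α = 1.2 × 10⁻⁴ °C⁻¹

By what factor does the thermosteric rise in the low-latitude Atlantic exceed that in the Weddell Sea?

A 1.1 × 190 × 3.4×10⁻⁴ = 0.07106 m
A Layer 2: 0.54 × 2.6×10⁻⁴ × 370 = 0.051948 m
A Layer 3: 1700 × 0.45 × 1.7×10⁻⁴ = 0.13005 m
A total: 0.253058 m
B 1.4×10⁻⁴ × 100 × 0.38 = 0.00532 m
B 100–940 m: 840 × 1.3×10⁻⁴ × 0.63 = 0.068796 m
B 980 × 0.17 × 1.2×10⁻⁴ = 0.019992 m
B total: 0.094108 m
Ratio: 0.253058 / 0.094108 ≈ 2.689

a factor of 2.69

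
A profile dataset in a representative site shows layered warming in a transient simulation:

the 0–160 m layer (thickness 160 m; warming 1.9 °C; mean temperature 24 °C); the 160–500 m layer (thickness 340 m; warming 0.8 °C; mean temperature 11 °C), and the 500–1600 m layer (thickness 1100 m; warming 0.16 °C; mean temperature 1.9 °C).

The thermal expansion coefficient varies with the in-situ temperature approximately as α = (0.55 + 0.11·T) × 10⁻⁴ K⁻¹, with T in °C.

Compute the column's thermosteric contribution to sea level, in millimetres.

Δh = 158 mm

Layer 1: α = (0.55 + 0.11×24)×10⁻⁴ = 3.19×10⁻⁴ K⁻¹
Layer 2: α = (0.55 + 0.11×11)×10⁻⁴ = 1.76×10⁻⁴ K⁻¹
Layer 3: α = (0.55 + 0.11×1.9)×10⁻⁴ = 0.759×10⁻⁴ K⁻¹
0–160 m: 1.9 × 160 × 3.19×10⁻⁴ = 0.096976 m
Layer 2: 340 × 1.76×10⁻⁴ × 0.8 = 0.047872 m
Layer 3: 0.759×10⁻⁴ × 0.16 × 1100 = 0.0133584 m
Δh = 0.096976 + 0.047872 + 0.0133584 = 0.1582064 m ≈ 158 mm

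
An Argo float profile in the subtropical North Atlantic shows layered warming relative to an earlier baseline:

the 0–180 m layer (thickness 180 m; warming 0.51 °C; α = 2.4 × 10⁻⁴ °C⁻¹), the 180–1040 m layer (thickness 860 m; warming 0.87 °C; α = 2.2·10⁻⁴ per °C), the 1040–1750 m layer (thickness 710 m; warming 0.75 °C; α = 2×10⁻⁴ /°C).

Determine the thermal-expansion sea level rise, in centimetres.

Layer 1: 2.4×10⁻⁴ × 180 × 0.51 = 0.022032 m
Layer 2: 2.2×10⁻⁴ × 0.87 × 860 = 0.164604 m
0.75 × 2×10⁻⁴ × 710 = 0.10650 m
Δh = 0.022032 + 0.164604 + 0.10650 = 0.293136 m

Δh ≈ 29 cm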